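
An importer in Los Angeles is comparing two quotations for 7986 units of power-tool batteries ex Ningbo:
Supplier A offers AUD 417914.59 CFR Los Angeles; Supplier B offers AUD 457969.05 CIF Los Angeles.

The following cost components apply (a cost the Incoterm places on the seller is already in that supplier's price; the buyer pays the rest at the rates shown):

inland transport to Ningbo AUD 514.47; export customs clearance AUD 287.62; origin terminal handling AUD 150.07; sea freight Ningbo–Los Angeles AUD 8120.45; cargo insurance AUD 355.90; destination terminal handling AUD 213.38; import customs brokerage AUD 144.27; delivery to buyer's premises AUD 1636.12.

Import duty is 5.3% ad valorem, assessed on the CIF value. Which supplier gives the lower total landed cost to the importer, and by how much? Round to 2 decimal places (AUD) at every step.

Supplier A is cheaper by AUD 41802.58

Supplier A (CFR):
CIF value = CFR price + insurance = 417914.59 + 355.90 = 418270.49
Import duty = 418270.49 × 5.3% = 22168.34
Buyer bears (A): 355.90 + 213.38 + 144.27 + 1636.12 = 2349.67
Landed cost (A) = invoice 417914.59 + 2349.67 + duty 22168.34 = 442432.60
Supplier B (CIF):
The CIF price already equals the CIF value: 457969.05
Import duty = 457969.05 × 5.3% = 24272.36
Buyer bears (B): 213.38 + 144.27 + 1636.12 = 1993.77
Landed cost (B) = invoice 457969.05 + 1993.77 + duty 24272.36 = 484235.18
Difference = |442432.60 − 484235.18| = 41802.58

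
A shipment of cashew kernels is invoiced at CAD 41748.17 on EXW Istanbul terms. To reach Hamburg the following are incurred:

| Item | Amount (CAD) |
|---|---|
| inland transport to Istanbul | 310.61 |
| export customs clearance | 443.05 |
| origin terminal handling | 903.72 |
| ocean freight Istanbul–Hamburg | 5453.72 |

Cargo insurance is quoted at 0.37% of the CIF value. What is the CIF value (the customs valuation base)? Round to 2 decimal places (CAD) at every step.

CIF value: CAD 49040.72

Let C be the CIF value. C = EXW price + pre-shipment costs + freight + 0.37% × C
C − 0.37% × C = 41748.17 + 310.61 + 443.05 + 903.72 + 5453.72
0.9963 × C = 48859.27
C = 48859.27 / 0.9963 = 49040.72
Insurance premium = 0.37% × 49040.72 = 181.45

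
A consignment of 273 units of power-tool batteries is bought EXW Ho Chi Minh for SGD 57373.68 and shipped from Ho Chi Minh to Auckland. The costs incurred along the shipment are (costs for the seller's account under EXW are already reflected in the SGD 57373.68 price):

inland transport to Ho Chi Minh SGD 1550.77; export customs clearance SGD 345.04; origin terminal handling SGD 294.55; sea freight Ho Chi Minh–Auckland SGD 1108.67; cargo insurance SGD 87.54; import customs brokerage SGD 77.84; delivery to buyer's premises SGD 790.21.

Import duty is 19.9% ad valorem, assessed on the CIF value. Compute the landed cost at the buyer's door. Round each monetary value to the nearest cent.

Total landed cost: SGD 73719.59

EXW: the seller makes goods available at their premises; the buyer bears all onward costs.
CIF value = EXW price + inland to port + export clearance + origin terminal + freight + insurance = 57373.68 + 1550.77 + 345.04 + 294.55 + 1108.67 + 87.54 = 60760.25
Import duty = 60760.25 × 19.9% = 12091.29
Buyer bears: inland to port 1550.77 + export clearance 345.04 + origin terminal 294.55 + freight 1108.67 + insurance 87.54 + brokerage 77.84 + delivery 790.21 + duty 12091.29 = 16345.91
Landed cost = invoice 57373.68 + 16345.91 = 73719.59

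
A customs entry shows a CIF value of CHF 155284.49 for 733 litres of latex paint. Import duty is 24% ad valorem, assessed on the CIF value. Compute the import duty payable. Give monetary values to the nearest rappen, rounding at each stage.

Import duty = 155284.49 × 24% = 37268.28

Import duty: CHF 37268.28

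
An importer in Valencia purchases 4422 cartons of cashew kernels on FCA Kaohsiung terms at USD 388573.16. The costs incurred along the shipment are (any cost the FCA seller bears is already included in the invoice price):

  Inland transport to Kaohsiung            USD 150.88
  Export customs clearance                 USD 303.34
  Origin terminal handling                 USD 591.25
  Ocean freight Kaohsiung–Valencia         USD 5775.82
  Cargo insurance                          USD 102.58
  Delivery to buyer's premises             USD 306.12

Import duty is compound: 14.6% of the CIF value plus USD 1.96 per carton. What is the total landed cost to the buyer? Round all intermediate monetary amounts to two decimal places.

FCA: the seller delivers export-cleared goods to the carrier; the buyer bears costs from that point.
Already in the invoice (seller's account under FCA): inland to port, export clearance — exclude.
CIF value = FCA price + origin terminal + freight + insurance = 388573.16 + 591.25 + 5775.82 + 102.58 = 395042.81
Ad valorem component: 395042.81 × 14.6% = 57676.25
Specific component: 4422 × 1.96 = 8667.12
Import duty = 57676.25 + 8667.12 = 66343.37
Buyer bears: origin terminal 591.25 + freight 5775.82 + insurance 102.58 + delivery 306.12 + duty 66343.37 = 73119.14
Landed cost = invoice 388573.16 + 73119.14 = 461692.30

Total landed cost: USD 461692.30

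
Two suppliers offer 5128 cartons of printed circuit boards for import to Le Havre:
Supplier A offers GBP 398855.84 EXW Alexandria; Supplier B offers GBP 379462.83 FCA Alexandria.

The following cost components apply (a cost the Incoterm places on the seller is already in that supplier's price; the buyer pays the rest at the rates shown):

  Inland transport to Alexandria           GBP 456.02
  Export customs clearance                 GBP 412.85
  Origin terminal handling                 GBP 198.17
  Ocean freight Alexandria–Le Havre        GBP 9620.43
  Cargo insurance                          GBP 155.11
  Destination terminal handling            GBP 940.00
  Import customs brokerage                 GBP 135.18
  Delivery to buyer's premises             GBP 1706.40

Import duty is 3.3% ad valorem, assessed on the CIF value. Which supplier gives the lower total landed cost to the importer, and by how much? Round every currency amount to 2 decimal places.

Supplier A (EXW):
CIF value = EXW price + inland to port + export clearance + origin terminal + freight + insurance = 398855.84 + 456.02 + 412.85 + 198.17 + 9620.43 + 155.11 = 409698.42
Import duty = 409698.42 × 3.3% = 13520.05
Buyer bears (A): 456.02 + 412.85 + 198.17 + 9620.43 + 155.11 + 940.00 + 135.18 + 1706.40 = 13624.16
Landed cost (A) = invoice 398855.84 + 13624.16 + duty 13520.05 = 426000.05
Supplier B (FCA):
CIF value = FCA price + origin terminal + freight + insurance = 379462.83 + 198.17 + 9620.43 + 155.11 = 389436.54
Import duty = 389436.54 × 3.3% = 12851.41
Buyer bears (B): 198.17 + 9620.43 + 155.11 + 940.00 + 135.18 + 1706.40 = 12755.29
Landed cost (B) = invoice 379462.83 + 12755.29 + duty 12851.41 = 405069.53
Difference = |426000.05 − 405069.53| = 20930.52

Supplier B is cheaper by GBP 20930.52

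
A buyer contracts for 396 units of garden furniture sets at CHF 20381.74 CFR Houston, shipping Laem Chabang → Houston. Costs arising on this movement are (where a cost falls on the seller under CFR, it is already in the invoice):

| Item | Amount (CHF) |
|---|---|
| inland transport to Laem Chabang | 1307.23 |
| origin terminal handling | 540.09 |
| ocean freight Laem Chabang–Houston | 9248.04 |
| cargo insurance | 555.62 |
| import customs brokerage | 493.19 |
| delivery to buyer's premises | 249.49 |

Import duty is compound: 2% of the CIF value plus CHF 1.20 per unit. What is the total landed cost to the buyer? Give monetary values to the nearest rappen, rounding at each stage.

Total landed cost: CHF 22573.99

CFR: the seller pays costs through ocean freight to the destination port, but not insurance.
Already in the invoice (seller's account under CFR): inland to port, origin terminal, freight — exclude.
CIF value = CFR price + insurance = 20381.74 + 555.62 = 20937.36
Ad valorem component: 20937.36 × 2% = 418.75
Specific component: 396 × 1.20 = 475.20
Import duty = 418.75 + 475.20 = 893.95
Buyer bears: insurance 555.62 + brokerage 493.19 + delivery 249.49 + duty 893.95 = 2192.25
Landed cost = invoice 20381.74 + 2192.25 = 22573.99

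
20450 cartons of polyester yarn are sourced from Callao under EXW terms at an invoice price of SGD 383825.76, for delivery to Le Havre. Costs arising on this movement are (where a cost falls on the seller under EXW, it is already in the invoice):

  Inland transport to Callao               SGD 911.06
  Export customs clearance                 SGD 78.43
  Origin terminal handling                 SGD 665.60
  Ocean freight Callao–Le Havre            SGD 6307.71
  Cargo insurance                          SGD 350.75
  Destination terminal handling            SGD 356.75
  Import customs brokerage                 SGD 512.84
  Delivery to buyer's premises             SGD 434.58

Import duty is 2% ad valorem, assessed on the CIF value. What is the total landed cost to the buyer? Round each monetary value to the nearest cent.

Total landed cost: SGD 401286.27

EXW: the seller makes goods available at their premises; the buyer bears all onward costs.
CIF value = EXW price + inland to port + export clearance + origin terminal + freight + insurance = 383825.76 + 911.06 + 78.43 + 665.60 + 6307.71 + 350.75 = 392139.31
Import duty = 392139.31 × 2% = 7842.79
Buyer bears: inland to port 911.06 + export clearance 78.43 + origin terminal 665.60 + freight 6307.71 + insurance 350.75 + destination terminal 356.75 + brokerage 512.84 + delivery 434.58 + duty 7842.79 = 17460.51
Landed cost = invoice 383825.76 + 17460.51 = 401286.27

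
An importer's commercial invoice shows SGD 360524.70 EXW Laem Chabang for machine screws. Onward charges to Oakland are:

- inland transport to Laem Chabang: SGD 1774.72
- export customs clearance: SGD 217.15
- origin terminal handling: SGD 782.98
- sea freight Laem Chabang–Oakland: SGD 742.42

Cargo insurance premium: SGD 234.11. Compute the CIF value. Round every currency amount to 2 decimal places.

CIF value: SGD 364276.08

CIF = EXW price + pre-shipment costs + freight + insurance
CIF = 360524.70 + 1774.72 + 217.15 + 782.98 + 742.42 + 234.11 = 364276.08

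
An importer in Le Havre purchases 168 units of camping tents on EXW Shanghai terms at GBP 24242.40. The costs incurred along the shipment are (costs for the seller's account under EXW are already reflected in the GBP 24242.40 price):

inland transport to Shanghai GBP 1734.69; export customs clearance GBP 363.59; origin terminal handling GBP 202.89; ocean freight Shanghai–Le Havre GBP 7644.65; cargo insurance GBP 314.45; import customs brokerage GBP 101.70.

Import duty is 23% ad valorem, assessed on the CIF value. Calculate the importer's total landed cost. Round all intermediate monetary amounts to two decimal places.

EXW: the seller makes goods available at their premises; the buyer bears all onward costs.
CIF value = EXW price + inland to port + export clearance + origin terminal + freight + insurance = 24242.40 + 1734.69 + 363.59 + 202.89 + 7644.65 + 314.45 = 34502.67
Import duty = 34502.67 × 23% = 7935.61
Buyer bears: inland to port 1734.69 + export clearance 363.59 + origin terminal 202.89 + freight 7644.65 + insurance 314.45 + brokerage 101.70 + duty 7935.61 = 18297.58
Landed cost = invoice 24242.40 + 18297.58 = 42539.98

Total landed cost: GBP 42539.98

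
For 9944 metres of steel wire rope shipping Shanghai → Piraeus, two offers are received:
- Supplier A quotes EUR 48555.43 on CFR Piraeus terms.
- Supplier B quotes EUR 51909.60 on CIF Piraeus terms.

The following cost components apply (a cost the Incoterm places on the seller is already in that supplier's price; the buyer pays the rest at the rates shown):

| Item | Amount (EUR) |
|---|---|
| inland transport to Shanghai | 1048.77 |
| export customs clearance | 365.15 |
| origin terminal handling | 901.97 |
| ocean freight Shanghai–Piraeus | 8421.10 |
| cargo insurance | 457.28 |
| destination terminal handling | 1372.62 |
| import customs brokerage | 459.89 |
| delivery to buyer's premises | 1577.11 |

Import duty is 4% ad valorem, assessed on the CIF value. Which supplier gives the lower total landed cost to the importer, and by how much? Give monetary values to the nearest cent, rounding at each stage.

Supplier A is cheaper by EUR 3012.76

Supplier A (CFR):
CIF value = CFR price + insurance = 48555.43 + 457.28 = 49012.71
Import duty = 49012.71 × 4% = 1960.51
Buyer bears (A): 457.28 + 1372.62 + 459.89 + 1577.11 = 3866.90
Landed cost (A) = invoice 48555.43 + 3866.90 + duty 1960.51 = 54382.84
Supplier B (CIF):
The CIF price already equals the CIF value: 51909.60
Import duty = 51909.60 × 4% = 2076.38
Buyer bears (B): 1372.62 + 459.89 + 1577.11 = 3409.62
Landed cost (B) = invoice 51909.60 + 3409.62 + duty 2076.38 = 57395.60
Difference = |54382.84 − 57395.60| = 3012.76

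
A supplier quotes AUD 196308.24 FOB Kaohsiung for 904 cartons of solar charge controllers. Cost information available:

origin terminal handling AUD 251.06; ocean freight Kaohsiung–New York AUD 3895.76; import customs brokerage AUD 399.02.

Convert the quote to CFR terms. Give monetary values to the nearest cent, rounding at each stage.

Not relevant to the conversion: origin terminal — on the seller under both FOB and CFR; already in the FOB price and stays in the CFR price. brokerage — on the buyer under both terms; not part of either seller's price.
From FOB to CFR, the seller additionally bears: freight.
CFR price = 196308.24 + 3895.76 = 200204.00

CFR price: AUD 200204.00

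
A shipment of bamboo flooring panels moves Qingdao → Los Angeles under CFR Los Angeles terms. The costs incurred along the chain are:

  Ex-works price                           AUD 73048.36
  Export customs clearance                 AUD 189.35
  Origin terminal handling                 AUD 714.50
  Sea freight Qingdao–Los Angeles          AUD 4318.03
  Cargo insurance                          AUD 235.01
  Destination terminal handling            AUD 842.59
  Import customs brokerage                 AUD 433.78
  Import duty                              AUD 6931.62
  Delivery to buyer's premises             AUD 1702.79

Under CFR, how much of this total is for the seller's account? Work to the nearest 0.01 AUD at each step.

CFR: the seller pays costs through ocean freight to the destination port, but not insurance.
Seller's account: goods 73048.36 + export clearance 189.35 + origin terminal 714.50 + freight 4318.03 = 78270.24
Buyer's account: insurance 235.01 + destination terminal 842.59 + brokerage 433.78 + duty 6931.62 + delivery 1702.79 = 10145.79

Seller's account: AUD 78270.24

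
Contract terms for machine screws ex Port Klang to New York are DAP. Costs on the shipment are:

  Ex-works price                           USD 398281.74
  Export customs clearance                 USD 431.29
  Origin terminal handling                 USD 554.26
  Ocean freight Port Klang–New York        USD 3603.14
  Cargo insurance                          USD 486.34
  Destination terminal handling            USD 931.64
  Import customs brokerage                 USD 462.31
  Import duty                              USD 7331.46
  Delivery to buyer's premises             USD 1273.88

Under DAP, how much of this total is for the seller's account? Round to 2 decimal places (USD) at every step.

Seller's account: USD 405562.29

DAP: the seller bears all costs to the named destination except import duty and clearance.
Seller's account: goods 398281.74 + export clearance 431.29 + origin terminal 554.26 + freight 3603.14 + insurance 486.34 + destination terminal 931.64 + delivery 1273.88 = 405562.29
Buyer's account: brokerage 462.31 + duty 7331.46 = 7793.77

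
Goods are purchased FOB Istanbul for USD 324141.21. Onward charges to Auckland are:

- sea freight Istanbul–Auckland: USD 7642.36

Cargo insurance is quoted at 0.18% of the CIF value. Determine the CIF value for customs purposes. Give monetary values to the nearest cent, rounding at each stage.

Let C be the CIF value. C = FOB price + freight + 0.18% × C
C − 0.18% × C = 324141.21 + 7642.36
0.9982 × C = 331783.57
C = 331783.57 / 0.9982 = 332381.86
Insurance premium = 0.18% × 332381.86 = 598.29

CIF value: USD 332381.86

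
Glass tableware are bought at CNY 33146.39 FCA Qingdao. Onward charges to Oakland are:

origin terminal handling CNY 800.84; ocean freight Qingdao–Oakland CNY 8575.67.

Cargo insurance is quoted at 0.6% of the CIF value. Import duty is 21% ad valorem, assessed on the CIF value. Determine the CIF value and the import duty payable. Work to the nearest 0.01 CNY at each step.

CIF value: CNY 42779.58; import duty: CNY 8983.71

Let C be the CIF value. C = FCA price + pre-shipment costs + freight + 0.6% × C
C − 0.6% × C = 33146.39 + 800.84 + 8575.67
0.994 × C = 42522.90
C = 42522.90 / 0.994 = 42779.58
Insurance premium = 0.6% × 42779.58 = 256.68
Import duty = 42779.58 × 21% = 8983.71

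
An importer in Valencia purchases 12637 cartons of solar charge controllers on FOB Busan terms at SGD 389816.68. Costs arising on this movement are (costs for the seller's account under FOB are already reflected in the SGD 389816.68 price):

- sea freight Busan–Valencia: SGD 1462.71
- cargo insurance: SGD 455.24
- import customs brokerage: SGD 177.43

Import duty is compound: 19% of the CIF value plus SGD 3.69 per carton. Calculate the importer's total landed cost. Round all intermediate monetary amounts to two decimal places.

Total landed cost: SGD 512972.17

FOB: the seller bears costs until goods are on board at the origin port; the buyer bears freight, insurance and all costs thereafter.
CIF value = FOB price + freight + insurance = 389816.68 + 1462.71 + 455.24 = 391734.63
Ad valorem component: 391734.63 × 19% = 74429.58
Specific component: 12637 × 3.69 = 46630.53
Import duty = 74429.58 + 46630.53 = 121060.11
Buyer bears: freight 1462.71 + insurance 455.24 + brokerage 177.43 + duty 121060.11 = 123155.49
Landed cost = invoice 389816.68 + 123155.49 = 512972.17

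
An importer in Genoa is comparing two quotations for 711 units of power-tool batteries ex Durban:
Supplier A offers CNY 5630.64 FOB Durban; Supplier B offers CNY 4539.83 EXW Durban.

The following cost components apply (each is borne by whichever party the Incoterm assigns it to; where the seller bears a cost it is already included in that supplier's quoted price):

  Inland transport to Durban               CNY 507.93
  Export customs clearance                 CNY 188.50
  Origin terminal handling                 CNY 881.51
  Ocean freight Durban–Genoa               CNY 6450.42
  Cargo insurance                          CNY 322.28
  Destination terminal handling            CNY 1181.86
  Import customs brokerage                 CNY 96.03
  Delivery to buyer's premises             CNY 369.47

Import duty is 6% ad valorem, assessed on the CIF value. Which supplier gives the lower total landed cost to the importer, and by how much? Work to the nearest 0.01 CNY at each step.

Supplier A is cheaper by CNY 516.36

Supplier A (FOB):
CIF value = FOB price + freight + insurance = 5630.64 + 6450.42 + 322.28 = 12403.34
Import duty = 12403.34 × 6% = 744.20
Buyer bears (A): 6450.42 + 322.28 + 1181.86 + 96.03 + 369.47 = 8420.06
Landed cost (A) = invoice 5630.64 + 8420.06 + duty 744.20 = 14794.90
Supplier B (EXW):
CIF value = EXW price + inland to port + export clearance + origin terminal + freight + insurance = 4539.83 + 507.93 + 188.50 + 881.51 + 6450.42 + 322.28 = 12890.47
Import duty = 12890.47 × 6% = 773.43
Buyer bears (B): 507.93 + 188.50 + 881.51 + 6450.42 + 322.28 + 1181.86 + 96.03 + 369.47 = 9998.00
Landed cost (B) = invoice 4539.83 + 9998.00 + duty 773.43 = 15311.26
Difference = |14794.90 − 15311.26| = 516.36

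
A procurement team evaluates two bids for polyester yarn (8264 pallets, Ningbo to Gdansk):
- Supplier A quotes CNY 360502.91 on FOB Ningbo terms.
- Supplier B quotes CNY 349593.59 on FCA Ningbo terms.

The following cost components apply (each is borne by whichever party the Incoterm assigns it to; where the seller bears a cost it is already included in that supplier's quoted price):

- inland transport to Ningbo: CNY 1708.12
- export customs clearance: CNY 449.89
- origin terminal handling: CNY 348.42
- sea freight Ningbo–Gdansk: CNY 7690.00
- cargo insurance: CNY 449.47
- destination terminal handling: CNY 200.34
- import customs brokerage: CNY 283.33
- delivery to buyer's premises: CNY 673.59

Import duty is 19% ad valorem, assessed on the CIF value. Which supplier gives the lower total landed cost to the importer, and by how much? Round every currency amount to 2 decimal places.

Supplier A (FOB):
CIF value = FOB price + freight + insurance = 360502.91 + 7690.00 + 449.47 = 368642.38
Import duty = 368642.38 × 19% = 70042.05
Buyer bears (A): 7690.00 + 449.47 + 200.34 + 283.33 + 673.59 = 9296.73
Landed cost (A) = invoice 360502.91 + 9296.73 + duty 70042.05 = 439841.69
Supplier B (FCA):
CIF value = FCA price + origin terminal + freight + insurance = 349593.59 + 348.42 + 7690.00 + 449.47 = 358081.48
Import duty = 358081.48 × 19% = 68035.48
Buyer bears (B): 348.42 + 7690.00 + 449.47 + 200.34 + 283.33 + 673.59 = 9645.15
Landed cost (B) = invoice 349593.59 + 9645.15 + duty 68035.48 = 427274.22
Difference = |439841.69 − 427274.22| = 12567.47

Supplier B is cheaper by CNY 12567.47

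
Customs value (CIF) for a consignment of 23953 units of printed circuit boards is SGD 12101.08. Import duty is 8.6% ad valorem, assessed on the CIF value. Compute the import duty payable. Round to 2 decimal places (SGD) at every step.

Import duty = 12101.08 × 8.6% = 1040.69

Import duty: SGD 1040.69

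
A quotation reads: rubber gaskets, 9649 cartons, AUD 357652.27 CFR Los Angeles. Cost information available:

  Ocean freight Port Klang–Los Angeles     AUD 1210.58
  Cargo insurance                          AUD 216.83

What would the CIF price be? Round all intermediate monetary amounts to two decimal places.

Not relevant to the conversion: freight — on the seller under both CFR and CIF; already in the CFR price and stays in the CIF price.
From CFR to CIF, the seller additionally bears: insurance.
CIF price = 357652.27 + 216.83 = 357869.10

CIF price: AUD 357869.10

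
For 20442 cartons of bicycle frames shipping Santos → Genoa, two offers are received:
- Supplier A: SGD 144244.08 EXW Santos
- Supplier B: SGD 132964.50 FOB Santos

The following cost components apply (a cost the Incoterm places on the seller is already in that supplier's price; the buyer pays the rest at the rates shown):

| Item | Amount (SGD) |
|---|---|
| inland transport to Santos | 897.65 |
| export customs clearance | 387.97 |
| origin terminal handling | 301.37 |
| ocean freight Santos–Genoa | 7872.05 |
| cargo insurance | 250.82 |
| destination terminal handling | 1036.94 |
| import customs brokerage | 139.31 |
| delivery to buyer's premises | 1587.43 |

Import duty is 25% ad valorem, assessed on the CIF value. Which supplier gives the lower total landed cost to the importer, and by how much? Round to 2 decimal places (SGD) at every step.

Supplier B is cheaper by SGD 16083.22

Supplier A (EXW):
CIF value = EXW price + inland to port + export clearance + origin terminal + freight + insurance = 144244.08 + 897.65 + 387.97 + 301.37 + 7872.05 + 250.82 = 153953.94
Import duty = 153953.94 × 25% = 38488.49
Buyer bears (A): 897.65 + 387.97 + 301.37 + 7872.05 + 250.82 + 1036.94 + 139.31 + 1587.43 = 12473.54
Landed cost (A) = invoice 144244.08 + 12473.54 + duty 38488.49 = 195206.11
Supplier B (FOB):
CIF value = FOB price + freight + insurance = 132964.50 + 7872.05 + 250.82 = 141087.37
Import duty = 141087.37 × 25% = 35271.84
Buyer bears (B): 7872.05 + 250.82 + 1036.94 + 139.31 + 1587.43 = 10886.55
Landed cost (B) = invoice 132964.50 + 10886.55 + duty 35271.84 = 179122.89
Difference = |195206.11 − 179122.89| = 16083.22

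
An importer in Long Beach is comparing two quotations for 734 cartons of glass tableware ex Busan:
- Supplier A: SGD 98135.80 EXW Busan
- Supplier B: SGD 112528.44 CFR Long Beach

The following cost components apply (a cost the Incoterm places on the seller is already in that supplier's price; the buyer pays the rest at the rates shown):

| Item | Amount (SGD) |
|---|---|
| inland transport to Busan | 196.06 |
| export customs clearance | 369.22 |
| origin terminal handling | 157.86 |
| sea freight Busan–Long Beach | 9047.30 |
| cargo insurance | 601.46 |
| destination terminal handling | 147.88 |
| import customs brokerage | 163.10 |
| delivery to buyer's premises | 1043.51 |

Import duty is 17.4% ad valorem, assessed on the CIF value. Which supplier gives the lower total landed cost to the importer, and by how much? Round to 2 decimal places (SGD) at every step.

Supplier A is cheaper by SGD 5426.46

Supplier A (EXW):
CIF value = EXW price + inland to port + export clearance + origin terminal + freight + insurance = 98135.80 + 196.06 + 369.22 + 157.86 + 9047.30 + 601.46 = 108507.70
Import duty = 108507.70 × 17.4% = 18880.34
Buyer bears (A): 196.06 + 369.22 + 157.86 + 9047.30 + 601.46 + 147.88 + 163.10 + 1043.51 = 11726.39
Landed cost (A) = invoice 98135.80 + 11726.39 + duty 18880.34 = 128742.53
Supplier B (CFR):
CIF value = CFR price + insurance = 112528.44 + 601.46 = 113129.90
Import duty = 113129.90 × 17.4% = 19684.60
Buyer bears (B): 601.46 + 147.88 + 163.10 + 1043.51 = 1955.95
Landed cost (B) = invoice 112528.44 + 1955.95 + duty 19684.60 = 134168.99
Difference = |128742.53 − 134168.99| = 5426.46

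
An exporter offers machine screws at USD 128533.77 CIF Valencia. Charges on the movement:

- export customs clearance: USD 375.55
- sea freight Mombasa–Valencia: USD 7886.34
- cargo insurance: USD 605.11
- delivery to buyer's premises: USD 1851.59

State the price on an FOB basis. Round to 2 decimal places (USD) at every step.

Not relevant to the conversion: export clearance — on the seller under both CIF and FOB; already in the CIF price and stays in the FOB price. delivery — on the buyer under both terms; not part of either seller's price.
From CIF to FOB, the seller no longer bears: freight, insurance.
FOB price = 128533.77 − 7886.34 − 605.11 = 120042.32

FOB price: USD 120042.32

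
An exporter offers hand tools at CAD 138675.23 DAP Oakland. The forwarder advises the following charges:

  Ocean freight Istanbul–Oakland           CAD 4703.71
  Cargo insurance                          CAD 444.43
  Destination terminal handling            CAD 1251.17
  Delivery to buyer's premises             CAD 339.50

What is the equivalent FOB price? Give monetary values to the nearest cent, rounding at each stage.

FOB price: CAD 131936.42

From DAP to FOB, the seller no longer bears: freight, insurance, destination terminal, delivery.
FOB price = 138675.23 − 4703.71 − 444.43 − 1251.17 − 339.50 = 131936.42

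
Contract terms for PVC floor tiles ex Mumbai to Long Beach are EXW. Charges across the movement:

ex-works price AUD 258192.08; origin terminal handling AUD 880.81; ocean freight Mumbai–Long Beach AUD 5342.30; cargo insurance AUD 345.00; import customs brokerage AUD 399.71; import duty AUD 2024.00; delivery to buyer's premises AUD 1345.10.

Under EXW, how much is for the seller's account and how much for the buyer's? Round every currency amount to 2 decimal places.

Seller: AUD 258192.08; buyer: AUD 10336.92

EXW: the seller makes goods available at their premises; the buyer bears all onward costs.
Seller's account: goods 258192.08 = 258192.08
Buyer's account: origin terminal 880.81 + freight 5342.30 + insurance 345.00 + brokerage 399.71 + duty 2024.00 + delivery 1345.10 = 10336.92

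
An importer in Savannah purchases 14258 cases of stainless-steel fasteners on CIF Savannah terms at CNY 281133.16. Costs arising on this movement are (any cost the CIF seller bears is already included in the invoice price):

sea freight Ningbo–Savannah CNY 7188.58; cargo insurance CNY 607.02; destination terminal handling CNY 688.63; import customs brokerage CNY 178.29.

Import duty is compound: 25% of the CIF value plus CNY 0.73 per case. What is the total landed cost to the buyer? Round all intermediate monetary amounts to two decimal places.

CIF: the seller pays costs through ocean freight and marine insurance to the destination port.
Already in the invoice (seller's account under CIF): freight, insurance — exclude.
The CIF price already equals the CIF value: 281133.16
Ad valorem component: 281133.16 × 25% = 70283.29
Specific component: 14258 × 0.73 = 10408.34
Import duty = 70283.29 + 10408.34 = 80691.63
Buyer bears: destination terminal 688.63 + brokerage 178.29 + duty 80691.63 = 81558.55
Landed cost = invoice 281133.16 + 81558.55 = 362691.71

Total landed cost: CNY 362691.71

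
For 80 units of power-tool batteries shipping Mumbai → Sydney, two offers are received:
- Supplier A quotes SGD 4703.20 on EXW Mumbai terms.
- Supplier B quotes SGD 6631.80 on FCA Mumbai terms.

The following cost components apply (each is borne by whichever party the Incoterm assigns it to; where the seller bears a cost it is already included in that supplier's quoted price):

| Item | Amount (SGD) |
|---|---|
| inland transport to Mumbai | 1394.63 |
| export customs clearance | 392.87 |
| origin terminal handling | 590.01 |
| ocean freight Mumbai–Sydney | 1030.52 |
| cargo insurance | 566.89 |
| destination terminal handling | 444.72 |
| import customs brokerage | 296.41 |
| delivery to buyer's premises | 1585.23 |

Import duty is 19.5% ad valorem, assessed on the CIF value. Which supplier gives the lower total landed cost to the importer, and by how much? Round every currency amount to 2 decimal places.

Supplier A (EXW):
CIF value = EXW price + inland to port + export clearance + origin terminal + freight + insurance = 4703.20 + 1394.63 + 392.87 + 590.01 + 1030.52 + 566.89 = 8678.12
Import duty = 8678.12 × 19.5% = 1692.23
Buyer bears (A): 1394.63 + 392.87 + 590.01 + 1030.52 + 566.89 + 444.72 + 296.41 + 1585.23 = 6301.28
Landed cost (A) = invoice 4703.20 + 6301.28 + duty 1692.23 = 12696.71
Supplier B (FCA):
CIF value = FCA price + origin terminal + freight + insurance = 6631.80 + 590.01 + 1030.52 + 566.89 = 8819.22
Import duty = 8819.22 × 19.5% = 1719.75
Buyer bears (B): 590.01 + 1030.52 + 566.89 + 444.72 + 296.41 + 1585.23 = 4513.78
Landed cost (B) = invoice 6631.80 + 4513.78 + duty 1719.75 = 12865.33
Difference = |12696.71 − 12865.33| = 168.62

Supplier A is cheaper by SGD 168.62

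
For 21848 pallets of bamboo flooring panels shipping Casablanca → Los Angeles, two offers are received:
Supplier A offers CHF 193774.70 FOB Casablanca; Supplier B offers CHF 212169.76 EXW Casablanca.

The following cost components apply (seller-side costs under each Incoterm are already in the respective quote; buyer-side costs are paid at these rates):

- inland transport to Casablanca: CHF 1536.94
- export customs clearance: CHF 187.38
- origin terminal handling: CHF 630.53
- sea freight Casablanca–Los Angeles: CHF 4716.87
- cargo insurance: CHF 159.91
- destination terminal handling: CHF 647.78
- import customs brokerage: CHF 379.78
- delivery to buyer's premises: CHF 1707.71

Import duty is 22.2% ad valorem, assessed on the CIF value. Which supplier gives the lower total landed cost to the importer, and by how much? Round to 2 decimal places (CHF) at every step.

Supplier A is cheaper by CHF 25356.39

Supplier A (FOB):
CIF value = FOB price + freight + insurance = 193774.70 + 4716.87 + 159.91 = 198651.48
Import duty = 198651.48 × 22.2% = 44100.63
Buyer bears (A): 4716.87 + 159.91 + 647.78 + 379.78 + 1707.71 = 7612.05
Landed cost (A) = invoice 193774.70 + 7612.05 + duty 44100.63 = 245487.38
Supplier B (EXW):
CIF value = EXW price + inland to port + export clearance + origin terminal + freight + insurance = 212169.76 + 1536.94 + 187.38 + 630.53 + 4716.87 + 159.91 = 219401.39
Import duty = 219401.39 × 22.2% = 48707.11
Buyer bears (B): 1536.94 + 187.38 + 630.53 + 4716.87 + 159.91 + 647.78 + 379.78 + 1707.71 = 9966.90
Landed cost (B) = invoice 212169.76 + 9966.90 + duty 48707.11 = 270843.77
Difference = |245487.38 − 270843.77| = 25356.39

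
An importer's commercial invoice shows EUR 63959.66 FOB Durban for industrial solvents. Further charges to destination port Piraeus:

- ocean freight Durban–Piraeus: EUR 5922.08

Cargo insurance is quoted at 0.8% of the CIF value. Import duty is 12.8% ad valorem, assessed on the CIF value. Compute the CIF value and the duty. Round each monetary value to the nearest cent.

CIF value: EUR 70445.30; import duty: EUR 9017.00

Let C be the CIF value. C = FOB price + freight + 0.8% × C
C − 0.8% × C = 63959.66 + 5922.08
0.992 × C = 69881.74
C = 69881.74 / 0.992 = 70445.30
Insurance premium = 0.8% × 70445.30 = 563.56
Import duty = 70445.30 × 12.8% = 9017.00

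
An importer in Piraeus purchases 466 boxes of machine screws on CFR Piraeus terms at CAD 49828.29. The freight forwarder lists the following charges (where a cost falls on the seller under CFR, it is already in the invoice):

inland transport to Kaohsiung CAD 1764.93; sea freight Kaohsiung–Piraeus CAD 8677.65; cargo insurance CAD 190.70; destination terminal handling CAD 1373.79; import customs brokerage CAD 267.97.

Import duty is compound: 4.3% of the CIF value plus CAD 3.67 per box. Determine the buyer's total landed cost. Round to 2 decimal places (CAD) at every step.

CFR: the seller pays costs through ocean freight to the destination port, but not insurance.
Already in the invoice (seller's account under CFR): inland to port, freight — exclude.
CIF value = CFR price + insurance = 49828.29 + 190.70 = 50018.99
Ad valorem component: 50018.99 × 4.3% = 2150.82
Specific component: 466 × 3.67 = 1710.22
Import duty = 2150.82 + 1710.22 = 3861.04
Buyer bears: insurance 190.70 + destination terminal 1373.79 + brokerage 267.97 + duty 3861.04 = 5693.50
Landed cost = invoice 49828.29 + 5693.50 = 55521.79

Total landed cost: CAD 55521.79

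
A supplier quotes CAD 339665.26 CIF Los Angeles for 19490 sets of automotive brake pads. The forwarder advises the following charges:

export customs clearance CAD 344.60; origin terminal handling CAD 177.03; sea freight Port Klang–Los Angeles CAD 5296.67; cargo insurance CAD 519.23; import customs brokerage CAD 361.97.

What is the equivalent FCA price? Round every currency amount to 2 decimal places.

Not relevant to the conversion: export clearance — on the seller under both CIF and FCA; already in the CIF price and stays in the FCA price. brokerage — on the buyer under both terms; not part of either seller's price.
From CIF to FCA, the seller no longer bears: origin terminal, freight, insurance.
FCA price = 339665.26 − 177.03 − 5296.67 − 519.23 = 333672.33

FCA price: CAD 333672.33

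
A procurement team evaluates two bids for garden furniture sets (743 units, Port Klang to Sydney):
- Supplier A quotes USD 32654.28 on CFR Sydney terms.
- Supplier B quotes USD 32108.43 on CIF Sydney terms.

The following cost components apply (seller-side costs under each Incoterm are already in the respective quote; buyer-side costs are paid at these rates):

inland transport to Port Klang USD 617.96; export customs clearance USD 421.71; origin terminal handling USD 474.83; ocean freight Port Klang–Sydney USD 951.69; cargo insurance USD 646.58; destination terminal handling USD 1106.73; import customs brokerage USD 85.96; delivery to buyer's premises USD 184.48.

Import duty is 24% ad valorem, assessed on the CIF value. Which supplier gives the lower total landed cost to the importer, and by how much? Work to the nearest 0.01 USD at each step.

Supplier A (CFR):
CIF value = CFR price + insurance = 32654.28 + 646.58 = 33300.86
Import duty = 33300.86 × 24% = 7992.21
Buyer bears (A): 646.58 + 1106.73 + 85.96 + 184.48 = 2023.75
Landed cost (A) = invoice 32654.28 + 2023.75 + duty 7992.21 = 42670.24
Supplier B (CIF):
The CIF price already equals the CIF value: 32108.43
Import duty = 32108.43 × 24% = 7706.02
Buyer bears (B): 1106.73 + 85.96 + 184.48 = 1377.17
Landed cost (B) = invoice 32108.43 + 1377.17 + duty 7706.02 = 41191.62
Difference = |42670.24 − 41191.62| = 1478.62

Supplier B is cheaper by USD 1478.62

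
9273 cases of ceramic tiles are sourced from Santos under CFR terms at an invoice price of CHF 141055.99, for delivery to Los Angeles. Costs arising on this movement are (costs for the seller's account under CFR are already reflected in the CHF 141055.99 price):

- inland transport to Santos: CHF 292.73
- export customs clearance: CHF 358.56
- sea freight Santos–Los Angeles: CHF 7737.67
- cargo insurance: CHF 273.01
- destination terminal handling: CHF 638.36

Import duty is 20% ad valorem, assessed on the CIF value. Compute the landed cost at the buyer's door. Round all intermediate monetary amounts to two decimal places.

Total landed cost: CHF 170233.16

CFR: the seller pays costs through ocean freight to the destination port, but not insurance.
Already in the invoice (seller's account under CFR): inland to port, export clearance, freight — exclude.
CIF value = CFR price + insurance = 141055.99 + 273.01 = 141329.00
Import duty = 141329.00 × 20% = 28265.80
Buyer bears: insurance 273.01 + destination terminal 638.36 + duty 28265.80 = 29177.17
Landed cost = invoice 141055.99 + 29177.17 = 170233.16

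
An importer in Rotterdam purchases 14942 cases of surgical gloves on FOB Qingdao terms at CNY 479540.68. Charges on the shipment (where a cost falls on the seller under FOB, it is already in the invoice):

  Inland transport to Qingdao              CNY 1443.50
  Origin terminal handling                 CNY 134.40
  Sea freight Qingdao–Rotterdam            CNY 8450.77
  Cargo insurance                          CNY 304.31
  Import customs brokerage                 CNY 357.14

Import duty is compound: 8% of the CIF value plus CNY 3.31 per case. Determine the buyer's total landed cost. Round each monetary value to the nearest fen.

FOB: the seller bears costs until goods are on board at the origin port; the buyer bears freight, insurance and all costs thereafter.
Already in the invoice (seller's account under FOB): inland to port, origin terminal — exclude.
CIF value = FOB price + freight + insurance = 479540.68 + 8450.77 + 304.31 = 488295.76
Ad valorem component: 488295.76 × 8% = 39063.66
Specific component: 14942 × 3.31 = 49458.02
Import duty = 39063.66 + 49458.02 = 88521.68
Buyer bears: freight 8450.77 + insurance 304.31 + brokerage 357.14 + duty 88521.68 = 97633.90
Landed cost = invoice 479540.68 + 97633.90 = 577174.58

Total landed cost: CNY 577174.58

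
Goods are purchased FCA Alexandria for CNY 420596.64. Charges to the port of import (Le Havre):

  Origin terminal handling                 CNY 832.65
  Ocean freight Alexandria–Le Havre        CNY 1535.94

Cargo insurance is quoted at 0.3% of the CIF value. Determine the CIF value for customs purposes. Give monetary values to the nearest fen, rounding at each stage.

CIF value: CNY 424237.94

Let C be the CIF value. C = FCA price + pre-shipment costs + freight + 0.3% × C
C − 0.3% × C = 420596.64 + 832.65 + 1535.94
0.997 × C = 422965.23
C = 422965.23 / 0.997 = 424237.94
Insurance premium = 0.3% × 424237.94 = 1272.71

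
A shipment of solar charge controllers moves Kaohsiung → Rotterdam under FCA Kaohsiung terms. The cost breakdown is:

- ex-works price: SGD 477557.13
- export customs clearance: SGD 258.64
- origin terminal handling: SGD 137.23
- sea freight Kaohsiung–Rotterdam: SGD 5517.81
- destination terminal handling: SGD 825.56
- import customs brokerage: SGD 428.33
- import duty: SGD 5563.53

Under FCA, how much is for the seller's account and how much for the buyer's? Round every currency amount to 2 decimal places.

Seller: SGD 477815.77; buyer: SGD 12472.46

FCA: the seller delivers export-cleared goods to the carrier; the buyer bears costs from that point.
Seller's account: goods 477557.13 + export clearance 258.64 = 477815.77
Buyer's account: origin terminal 137.23 + freight 5517.81 + destination terminal 825.56 + brokerage 428.33 + duty 5563.53 = 12472.46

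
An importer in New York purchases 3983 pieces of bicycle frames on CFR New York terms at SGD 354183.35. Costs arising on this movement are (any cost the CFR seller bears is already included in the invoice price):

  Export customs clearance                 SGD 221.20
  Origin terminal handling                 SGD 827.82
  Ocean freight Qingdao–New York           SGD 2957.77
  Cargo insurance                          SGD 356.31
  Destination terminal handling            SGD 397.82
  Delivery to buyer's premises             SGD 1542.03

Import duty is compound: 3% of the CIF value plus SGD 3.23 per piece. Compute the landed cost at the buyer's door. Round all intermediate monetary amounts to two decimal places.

CFR: the seller pays costs through ocean freight to the destination port, but not insurance.
Already in the invoice (seller's account under CFR): export clearance, origin terminal, freight — exclude.
CIF value = CFR price + insurance = 354183.35 + 356.31 = 354539.66
Ad valorem component: 354539.66 × 3% = 10636.19
Specific component: 3983 × 3.23 = 12865.09
Import duty = 10636.19 + 12865.09 = 23501.28
Buyer bears: insurance 356.31 + destination terminal 397.82 + delivery 1542.03 + duty 23501.28 = 25797.44
Landed cost = invoice 354183.35 + 25797.44 = 379980.79

Total landed cost: SGD 379980.79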